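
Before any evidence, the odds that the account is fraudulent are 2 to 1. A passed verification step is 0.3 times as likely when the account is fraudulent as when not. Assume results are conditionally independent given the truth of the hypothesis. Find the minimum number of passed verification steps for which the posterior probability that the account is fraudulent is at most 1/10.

Prior odds = 2.
Likelihood ratio per passed verification step = 0.3.
Target posterior odds = 0.1/0.9 = 1/9.
Require 0.3ⁿ ≤ 1/9 ÷ 2 = 1/18.
0.3² = 0.09 is still above 1/18 but 0.3³ = 0.027 is at or below it, so n = 3.

3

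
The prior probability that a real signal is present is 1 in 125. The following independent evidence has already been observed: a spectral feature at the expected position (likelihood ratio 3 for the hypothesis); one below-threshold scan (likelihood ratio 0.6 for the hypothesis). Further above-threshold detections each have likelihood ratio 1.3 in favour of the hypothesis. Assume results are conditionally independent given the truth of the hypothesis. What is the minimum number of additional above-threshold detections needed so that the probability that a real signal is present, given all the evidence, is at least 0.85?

Prior odds = 0.008/0.992 = 1/124.
Combined Bayes factor of the evidence already in hand = 3 × 0.6 = 1.8.
Odds after that evidence = (1/124) × 1.8 = 9/620.
Target odds = 0.85/0.15 = 17/3.
Need 1.3ⁿ ≥ 17/3 ÷ (9/620) = 10540/27.
1.3²² ≈321.184 falls short of 10540/27 but 1.3²³ ≈417.539 reaches it, so n = 23.

23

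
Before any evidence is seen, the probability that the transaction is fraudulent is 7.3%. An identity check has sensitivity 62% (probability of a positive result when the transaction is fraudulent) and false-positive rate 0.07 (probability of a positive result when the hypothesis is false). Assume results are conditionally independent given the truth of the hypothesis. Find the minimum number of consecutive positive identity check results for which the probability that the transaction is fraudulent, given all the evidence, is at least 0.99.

Prior odds = 0.073/0.927 = 73/927.
Likelihood ratio of a positive result = 0.62/0.07 = 62/7.
Target posterior odds = 0.99/0.01 = 99.
Require (62/7)ⁿ ≥ 99 ÷ (73/927) = 91773/73.
(62/7)³ = 238328/343 falls short of 91773/73 but (62/7)⁴ = 14776336/2401 reaches it, so n = 4.

4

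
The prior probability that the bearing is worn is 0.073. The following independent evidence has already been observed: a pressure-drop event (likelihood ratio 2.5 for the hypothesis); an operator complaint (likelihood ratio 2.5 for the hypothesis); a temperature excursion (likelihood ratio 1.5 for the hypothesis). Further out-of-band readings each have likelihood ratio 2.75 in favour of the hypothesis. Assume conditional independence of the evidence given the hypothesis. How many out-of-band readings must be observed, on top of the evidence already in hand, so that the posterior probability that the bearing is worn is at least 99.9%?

Prior odds = 0.073/0.927 = 73/927.
Combined Bayes factor of the evidence already in hand = 2.5 × 2.5 × 1.5 = 9.375.
Odds after that evidence = (73/927) × 9.375 = 1825/2472.
Target odds = 0.999/0.001 = 999.
Need 2.75ⁿ ≥ 999 ÷ (1825/2472) = 2469528/1825.
2.75⁷ = 19487171/16384 falls short of 2469528/1825 but 2.75⁸ = 214358881/65536 reaches it, so n = 8.

8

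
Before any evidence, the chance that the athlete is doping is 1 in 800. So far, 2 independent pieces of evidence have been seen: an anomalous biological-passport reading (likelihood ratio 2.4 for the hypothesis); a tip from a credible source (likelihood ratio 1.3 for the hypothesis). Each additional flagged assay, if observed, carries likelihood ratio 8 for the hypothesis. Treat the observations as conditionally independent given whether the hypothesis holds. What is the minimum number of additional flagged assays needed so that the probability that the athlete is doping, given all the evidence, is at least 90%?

Prior odds = 0.00125/0.99875 = 1/799.
Combined Bayes factor of the evidence already in hand = 2.4 × 1.3 = 3.12.
Odds after that evidence = (1/799) × 3.12 = 78/19975.
Target odds = 0.9/0.1 = 9.
Need 8ⁿ ≥ 9 ÷ (78/19975) = 59925/26.
8³ = 512 falls short of 59925/26 but 8⁴ = 4096 reaches it, so n = 4.

4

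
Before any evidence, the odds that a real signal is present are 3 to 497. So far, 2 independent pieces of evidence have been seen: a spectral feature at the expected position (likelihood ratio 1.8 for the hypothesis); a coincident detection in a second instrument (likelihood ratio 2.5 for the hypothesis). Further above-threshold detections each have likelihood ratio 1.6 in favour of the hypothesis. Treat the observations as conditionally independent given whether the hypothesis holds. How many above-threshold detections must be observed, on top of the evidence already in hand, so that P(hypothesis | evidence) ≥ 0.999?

Prior odds = 3/497.
Combined Bayes factor of the evidence already in hand = 1.8 × 2.5 = 4.5.
Odds after that evidence = (3/497) × 4.5 = 27/994.
Target odds = 0.999/0.001 = 999.
Need 1.6ⁿ ≥ 999 ÷ (27/994) = 36778.
1.6²² ≈30948.5 falls short of 36778 but 1.6²³ ≈49517.6 reaches it, so n = 23.

23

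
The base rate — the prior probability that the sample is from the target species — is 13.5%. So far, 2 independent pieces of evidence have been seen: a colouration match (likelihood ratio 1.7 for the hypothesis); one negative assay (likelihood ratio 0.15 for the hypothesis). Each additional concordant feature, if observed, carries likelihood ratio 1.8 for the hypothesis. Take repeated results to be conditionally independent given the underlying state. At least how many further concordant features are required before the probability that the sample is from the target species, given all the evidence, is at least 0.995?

15

Prior odds = 0.135/0.865 = 27/173.
Combined Bayes factor of the evidence already in hand = 1.7 × 0.15 = 0.255.
Odds after that evidence = (27/173) × 0.255 = 1377/34600.
Target odds = 0.995/0.005 = 199.
Need 1.8ⁿ ≥ 199 ÷ (1377/34600) = 6885400/1377.
1.8¹⁴ ≈3748.13 falls short of 6885400/1377 but 1.8¹⁵ ≈6746.64 reaches it, so n = 15.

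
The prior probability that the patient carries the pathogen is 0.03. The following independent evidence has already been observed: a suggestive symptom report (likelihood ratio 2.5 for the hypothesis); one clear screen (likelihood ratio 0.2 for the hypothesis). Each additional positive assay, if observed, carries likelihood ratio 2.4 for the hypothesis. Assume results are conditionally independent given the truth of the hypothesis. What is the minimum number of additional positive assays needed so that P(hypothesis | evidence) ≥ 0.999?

13

Prior odds = 0.03/0.97 = 3/97.
Combined Bayes factor of the evidence already in hand = 2.5 × 0.2 = 0.5.
Odds after that evidence = (3/97) × 0.5 = 3/194.
Target odds = 0.999/0.001 = 999.
Need 2.4ⁿ ≥ 999 ÷ (3/194) = 64602.
2.4¹² ≈36520.3 falls short of 64602 but 2.4¹³ ≈87648.8 reaches it, so n = 13.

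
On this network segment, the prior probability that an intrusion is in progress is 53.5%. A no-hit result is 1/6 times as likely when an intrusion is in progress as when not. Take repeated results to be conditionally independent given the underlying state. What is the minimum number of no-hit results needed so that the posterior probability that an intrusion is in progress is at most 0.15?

2

Prior odds: 0.535 ÷ 0.465 = 107/93.
Likelihood ratio per no-hit result = 1/6.
Target odds: 0.15 ÷ 0.85 = 3/17.
Need (107/93) × (1/6)ⁿ ≤ 3/17, i.e. (1/6)ⁿ ≤ 279/1819.
(1/6)¹ = 1/6 is still above 279/1819 but (1/6)² = 1/36 is at or below it, so n = 2.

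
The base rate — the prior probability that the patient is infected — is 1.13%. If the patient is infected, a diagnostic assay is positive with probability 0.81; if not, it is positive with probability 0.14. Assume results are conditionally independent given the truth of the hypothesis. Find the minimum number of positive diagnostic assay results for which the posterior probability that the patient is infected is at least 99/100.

Prior odds = 0.0113/0.9887 = 113/9887.
Likelihood ratio of a positive = 0.81/0.14 = 81/14.
Target posterior odds = 0.99/0.01 = 99.
Need (113/9887) × (81/14)ⁿ ≥ 99, i.e. (81/14)ⁿ ≥ 978813/113.
(81/14)⁵ ≈6483.13 falls short of 978813/113 but (81/14)⁶ ≈37509.6 reaches it, so n = 6.

6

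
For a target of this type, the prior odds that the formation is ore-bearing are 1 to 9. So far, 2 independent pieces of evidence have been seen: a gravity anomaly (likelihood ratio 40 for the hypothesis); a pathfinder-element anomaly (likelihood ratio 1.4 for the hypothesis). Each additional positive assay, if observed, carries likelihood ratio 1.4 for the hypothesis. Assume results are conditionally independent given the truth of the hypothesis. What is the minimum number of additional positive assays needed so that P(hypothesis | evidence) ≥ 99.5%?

11

Prior odds = 1/9.
Combined Bayes factor of the evidence already in hand = 40 × 1.4 = 56.
Odds after that evidence = (1/9) × 56 = 56/9.
Target odds = 0.995/0.005 = 199.
Need 1.4ⁿ ≥ 199 ÷ (56/9) = 1791/56.
1.4¹⁰ = 282475249/9765625 falls short of 1791/56 but 1.4¹¹ ≈40.4957 reaches it, so n = 11.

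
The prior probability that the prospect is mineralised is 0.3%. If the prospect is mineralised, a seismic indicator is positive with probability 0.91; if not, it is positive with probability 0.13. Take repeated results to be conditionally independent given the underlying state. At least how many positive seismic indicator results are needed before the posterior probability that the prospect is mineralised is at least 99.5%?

6

Prior odds = 0.003/0.997 = 3/997.
Likelihood ratio of a positive = 0.91/0.13 = 7.
Target odds: 0.995 ÷ 0.005 = 199.
Need (3/997) × 7ⁿ ≥ 199, i.e. 7ⁿ ≥ 198403/3.
7⁵ = 16807 falls short of 198403/3 but 7⁶ = 117649 reaches it, so n = 6.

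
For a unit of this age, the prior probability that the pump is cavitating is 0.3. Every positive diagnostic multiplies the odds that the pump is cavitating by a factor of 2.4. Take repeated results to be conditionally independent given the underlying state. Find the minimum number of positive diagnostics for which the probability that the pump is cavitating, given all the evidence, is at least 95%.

5

Prior odds = 0.3/0.7 = 3/7.
Likelihood ratio per positive diagnostic = 2.4.
Target odds: 0.95 ÷ 0.05 = 19.
Need (3/7) × 2.4ⁿ ≥ 19, i.e. 2.4ⁿ ≥ 133/3.
2.4⁴ = 33.1776 falls short of 133/3 but 2.4⁵ = 79.62624 reaches it, so n = 5.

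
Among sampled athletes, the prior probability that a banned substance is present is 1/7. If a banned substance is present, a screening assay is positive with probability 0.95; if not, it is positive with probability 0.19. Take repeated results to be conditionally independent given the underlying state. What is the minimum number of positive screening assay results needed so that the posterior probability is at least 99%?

Prior odds: (1/7) ÷ (6/7) = 1/6.
Likelihood ratio of a positive = 0.95/0.19 = 5.
Target odds: 0.99 ÷ 0.01 = 99.
Need (1/6) × 5ⁿ ≥ 99, i.e. 5ⁿ ≥ 594.
5³ = 125 falls short of 594 but 5⁴ = 625 reaches it, so n = 4.

4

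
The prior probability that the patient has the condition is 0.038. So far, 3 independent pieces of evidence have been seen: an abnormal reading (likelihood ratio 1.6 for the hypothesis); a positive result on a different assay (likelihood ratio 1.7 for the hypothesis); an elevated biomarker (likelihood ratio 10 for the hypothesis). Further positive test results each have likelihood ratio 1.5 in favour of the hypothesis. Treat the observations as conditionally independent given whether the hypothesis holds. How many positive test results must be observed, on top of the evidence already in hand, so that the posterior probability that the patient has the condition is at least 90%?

6

Prior odds = 0.038/0.962 = 19/481.
Combined Bayes factor of the evidence already in hand = 1.6 × 1.7 × 10 = 27.2.
Odds after that evidence = (19/481) × 27.2 = 2584/2405.
Target odds = 0.9/0.1 = 9.
Need 1.5ⁿ ≥ 9 ÷ (2584/2405) = 21645/2584.
1.5⁵ = 7.59375 falls short of 21645/2584 but 1.5⁶ = 11.390625 reaches it, so n = 6.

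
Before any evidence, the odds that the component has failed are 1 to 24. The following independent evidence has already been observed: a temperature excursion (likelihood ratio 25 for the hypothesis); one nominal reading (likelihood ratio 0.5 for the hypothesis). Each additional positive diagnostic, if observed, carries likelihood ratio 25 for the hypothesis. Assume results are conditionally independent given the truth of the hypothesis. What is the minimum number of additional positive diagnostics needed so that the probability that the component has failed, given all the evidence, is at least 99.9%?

3

Prior odds = 1/24.
Combined Bayes factor of the evidence already in hand = 25 × 0.5 = 12.5.
Odds after that evidence = (1/24) × 12.5 = 25/48.
Target odds = 0.999/0.001 = 999.
Need 25ⁿ ≥ 999 ÷ (25/48) = 1918.08.
25² = 625 falls short of 1918.08 but 25³ = 15625 reaches it, so n = 3.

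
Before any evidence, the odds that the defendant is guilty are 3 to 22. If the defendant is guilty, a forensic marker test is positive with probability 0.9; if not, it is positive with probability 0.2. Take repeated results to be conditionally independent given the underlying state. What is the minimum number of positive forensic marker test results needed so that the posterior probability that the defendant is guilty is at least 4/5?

3

Prior odds = 3/22.
Likelihood ratio of a positive = 0.9/0.2 = 4.5.
Target posterior odds = 0.8/0.2 = 4.
Require 4.5ⁿ ≥ 4 ÷ (3/22) = 88/3.
4.5² = 20.25 falls short of 88/3 but 4.5³ = 91.125 reaches it, so n = 3.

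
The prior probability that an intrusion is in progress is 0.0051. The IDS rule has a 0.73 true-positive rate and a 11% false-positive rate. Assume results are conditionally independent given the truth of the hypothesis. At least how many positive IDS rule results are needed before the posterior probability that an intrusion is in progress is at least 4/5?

Prior odds: 0.0051 ÷ 0.9949 = 51/9949.
Likelihood ratio of a positive result = 0.73/0.11 = 73/11.
Target posterior odds = 0.8/0.2 = 4.
Need (51/9949) × (73/11)ⁿ ≥ 4, i.e. (73/11)ⁿ ≥ 39796/51.
(73/11)³ = 389017/1331 falls short of 39796/51 but (73/11)⁴ = 28398241/14641 reaches it, so n = 4.

4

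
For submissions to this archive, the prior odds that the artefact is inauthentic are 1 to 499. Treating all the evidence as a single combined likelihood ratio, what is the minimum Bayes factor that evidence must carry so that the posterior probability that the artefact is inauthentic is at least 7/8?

Prior odds = 1/499.
Target odds = 0.875/0.125 = 7.
Required Bayes factor = 7 ÷ (1/499) = 3493.

3493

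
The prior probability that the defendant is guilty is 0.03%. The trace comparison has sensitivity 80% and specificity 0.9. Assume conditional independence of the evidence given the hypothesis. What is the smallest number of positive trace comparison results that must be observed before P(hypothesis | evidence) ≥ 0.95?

Prior odds = 0.0003/0.9997 = 3/9997.
False-positive rate = 1 − 0.9 = 0.1; likelihood ratio of a positive = 0.8/0.1 = 8.
Target odds: 0.95 ÷ 0.05 = 19.
Need (3/9997) × 8ⁿ ≥ 19, i.e. 8ⁿ ≥ 189943/3.
8⁵ = 32768 falls short of 189943/3 but 8⁶ = 262144 reaches it, so n = 6.

6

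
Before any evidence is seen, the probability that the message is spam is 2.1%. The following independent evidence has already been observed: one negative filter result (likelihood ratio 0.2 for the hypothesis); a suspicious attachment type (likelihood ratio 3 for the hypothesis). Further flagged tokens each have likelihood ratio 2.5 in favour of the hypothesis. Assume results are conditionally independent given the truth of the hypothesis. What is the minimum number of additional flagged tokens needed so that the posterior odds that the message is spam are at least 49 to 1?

Prior odds = 0.021/0.979 = 21/979.
Combined Bayes factor of the evidence already in hand = 0.2 × 3 = 0.6.
Odds after that evidence = (21/979) × 0.6 = 63/4895.
Target odds = 49.
Need 2.5ⁿ ≥ 49 ÷ (63/4895) = 34265/9.
2.5⁸ = 390625/256 falls short of 34265/9 but 2.5⁹ = 1953125/512 reaches it, so n = 9.

9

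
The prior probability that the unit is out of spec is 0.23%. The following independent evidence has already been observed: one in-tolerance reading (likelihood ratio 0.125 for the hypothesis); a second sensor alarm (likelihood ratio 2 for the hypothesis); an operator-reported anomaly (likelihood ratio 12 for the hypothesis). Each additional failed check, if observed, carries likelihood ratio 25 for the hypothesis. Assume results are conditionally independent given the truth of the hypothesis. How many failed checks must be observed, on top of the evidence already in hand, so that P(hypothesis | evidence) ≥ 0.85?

Prior odds = 0.0023/0.9977 = 23/9977.
Combined Bayes factor of the evidence already in hand = 0.125 × 2 × 12 = 3.
Odds after that evidence = (23/9977) × 3 = 69/9977.
Target odds = 0.85/0.15 = 17/3.
Need 25ⁿ ≥ 17/3 ÷ (69/9977) = 169609/207.
25² = 625 falls short of 169609/207 but 25³ = 15625 reaches it, so n = 3.

3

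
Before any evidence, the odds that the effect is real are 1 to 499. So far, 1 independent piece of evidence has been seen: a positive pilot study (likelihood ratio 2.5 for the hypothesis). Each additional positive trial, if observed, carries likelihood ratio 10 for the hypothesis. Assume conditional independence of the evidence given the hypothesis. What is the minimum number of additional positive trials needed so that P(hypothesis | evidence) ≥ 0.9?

4

Prior odds = 1/499.
Bayes factor of the evidence already in hand = 2.5.
Odds after that evidence = (1/499) × 2.5 = 5/998.
Target odds = 0.9/0.1 = 9.
Need 10ⁿ ≥ 9 ÷ (5/998) = 1796.4.
10³ = 1000 falls short of 1796.4 but 10⁴ = 10000 reaches it, so n = 4.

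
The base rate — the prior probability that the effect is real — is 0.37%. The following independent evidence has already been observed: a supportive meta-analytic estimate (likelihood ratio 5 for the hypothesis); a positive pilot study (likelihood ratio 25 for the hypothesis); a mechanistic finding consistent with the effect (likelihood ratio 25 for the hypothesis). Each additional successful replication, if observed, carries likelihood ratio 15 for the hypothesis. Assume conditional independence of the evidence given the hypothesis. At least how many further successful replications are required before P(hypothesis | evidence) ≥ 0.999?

2

Prior odds = 0.0037/0.9963 = 37/9963.
Combined Bayes factor of the evidence already in hand = 5 × 25 × 25 = 3125.
Odds after that evidence = (37/9963) × 3125 = 115625/9963.
Target odds = 0.999/0.001 = 999.
Need 15ⁿ ≥ 999 ÷ (115625/9963) = 86.08032.
15¹ = 15 falls short of 86.08032 but 15² = 225 reaches it, so n = 2.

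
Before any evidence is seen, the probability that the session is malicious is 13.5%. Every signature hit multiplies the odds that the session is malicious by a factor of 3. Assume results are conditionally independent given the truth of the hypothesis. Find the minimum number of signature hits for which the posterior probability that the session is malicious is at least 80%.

Prior odds: 0.135 ÷ 0.865 = 27/173.
Likelihood ratio per signature hit = 3.
Target posterior odds = 0.8/0.2 = 4.
Need (27/173) × 3ⁿ ≥ 4, i.e. 3ⁿ ≥ 692/27.
3² = 9 falls short of 692/27 but 3³ = 27 reaches it, so n = 3.

3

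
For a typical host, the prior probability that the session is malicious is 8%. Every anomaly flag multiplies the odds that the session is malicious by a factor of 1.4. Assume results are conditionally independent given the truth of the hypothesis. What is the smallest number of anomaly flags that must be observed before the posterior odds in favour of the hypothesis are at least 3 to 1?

Prior odds: 0.08 ÷ 0.92 = 2/23.
Likelihood ratio per anomaly flag = 1.4.
Target odds = 3.
Need (2/23) × 1.4ⁿ ≥ 3, i.e. 1.4ⁿ ≥ 34.5.
1.4¹⁰ = 282475249/9765625 falls short of 34.5 but 1.4¹¹ ≈40.4957 reaches it, so n = 11.

11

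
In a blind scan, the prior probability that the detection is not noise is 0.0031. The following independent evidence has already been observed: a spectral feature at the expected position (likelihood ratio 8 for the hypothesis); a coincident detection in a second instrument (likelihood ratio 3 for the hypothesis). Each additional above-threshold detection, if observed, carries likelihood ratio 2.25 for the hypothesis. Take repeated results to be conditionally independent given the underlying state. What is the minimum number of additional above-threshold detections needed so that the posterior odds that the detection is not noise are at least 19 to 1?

Prior odds = 0.0031/0.9969 = 31/9969.
Combined Bayes factor of the evidence already in hand = 8 × 3 = 24.
Odds after that evidence = (31/9969) × 24 = 248/3323.
Target odds = 19.
Need 2.25ⁿ ≥ 19 ÷ (248/3323) = 63137/248.
2.25⁶ = 531441/4096 falls short of 63137/248 but 2.25⁷ = 4782969/16384 reaches it, so n = 7.

7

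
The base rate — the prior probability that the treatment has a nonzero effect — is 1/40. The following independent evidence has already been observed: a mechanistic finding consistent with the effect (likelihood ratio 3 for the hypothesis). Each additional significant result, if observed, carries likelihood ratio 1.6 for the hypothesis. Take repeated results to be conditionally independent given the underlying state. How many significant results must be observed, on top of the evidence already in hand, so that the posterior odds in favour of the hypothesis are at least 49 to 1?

14

Prior odds = 0.025/0.975 = 1/39.
Bayes factor of the evidence already in hand = 3.
Odds after that evidence = (1/39) × 3 = 1/13.
Target odds = 49.
Need 1.6ⁿ ≥ 49 ÷ (1/13) = 637.
1.6¹³ ≈450.36 falls short of 637 but 1.6¹⁴ ≈720.576 reaches it, so n = 14.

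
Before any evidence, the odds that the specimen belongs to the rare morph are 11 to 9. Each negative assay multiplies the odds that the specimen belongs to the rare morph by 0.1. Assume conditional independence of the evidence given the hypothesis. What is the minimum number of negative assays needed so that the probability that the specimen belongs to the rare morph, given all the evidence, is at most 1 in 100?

3

Prior odds = 11/9.
Likelihood ratio per negative assay = 0.1.
Target posterior odds = 0.01/0.99 = 1/99.
Need (11/9) × 0.1ⁿ ≤ 1/99, i.e. 0.1ⁿ ≤ 1/121.
0.1² = 0.01 is still above 1/121 but 0.1³ = 0.001 is at or below it, so n = 3.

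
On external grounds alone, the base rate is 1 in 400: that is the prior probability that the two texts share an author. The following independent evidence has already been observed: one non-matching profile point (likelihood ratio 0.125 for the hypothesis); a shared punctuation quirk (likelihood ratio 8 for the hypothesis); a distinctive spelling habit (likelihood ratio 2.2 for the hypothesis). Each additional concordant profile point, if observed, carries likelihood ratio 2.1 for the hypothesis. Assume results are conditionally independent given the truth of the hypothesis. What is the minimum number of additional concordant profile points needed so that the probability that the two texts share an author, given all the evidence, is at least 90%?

10

Prior odds = 0.0025/0.9975 = 1/399.
Combined Bayes factor of the evidence already in hand = 0.125 × 8 × 2.2 = 2.2.
Odds after that evidence = (1/399) × 2.2 = 11/1995.
Target odds = 0.9/0.1 = 9.
Need 2.1ⁿ ≥ 9 ÷ (11/1995) = 17955/11.
2.1⁹ ≈794.28 falls short of 17955/11 but 2.1¹⁰ ≈1667.99 reaches it, so n = 10.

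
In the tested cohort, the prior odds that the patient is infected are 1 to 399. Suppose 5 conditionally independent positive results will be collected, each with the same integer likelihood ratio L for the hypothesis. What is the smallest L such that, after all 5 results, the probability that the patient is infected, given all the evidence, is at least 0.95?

6

Prior odds = 1/399.
Target odds = 0.95/0.05 = 19.
Need L⁵ ≥ 19 ÷ (1/399) = 7581.
5⁵ = 3125 < 7581 ≤ 7776 = 6⁵, so L = 6.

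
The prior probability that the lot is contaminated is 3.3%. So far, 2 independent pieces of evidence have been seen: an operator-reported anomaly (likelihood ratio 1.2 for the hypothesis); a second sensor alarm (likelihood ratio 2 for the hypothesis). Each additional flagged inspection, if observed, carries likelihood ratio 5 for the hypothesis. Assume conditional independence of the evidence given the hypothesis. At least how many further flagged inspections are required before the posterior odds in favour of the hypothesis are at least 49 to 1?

4

Prior odds = 0.033/0.967 = 33/967.
Combined Bayes factor of the evidence already in hand = 1.2 × 2 = 2.4.
Odds after that evidence = (33/967) × 2.4 = 396/4835.
Target odds = 49.
Need 5ⁿ ≥ 49 ÷ (396/4835) = 236915/396.
5³ = 125 falls short of 236915/396 but 5⁴ = 625 reaches it, so n = 4.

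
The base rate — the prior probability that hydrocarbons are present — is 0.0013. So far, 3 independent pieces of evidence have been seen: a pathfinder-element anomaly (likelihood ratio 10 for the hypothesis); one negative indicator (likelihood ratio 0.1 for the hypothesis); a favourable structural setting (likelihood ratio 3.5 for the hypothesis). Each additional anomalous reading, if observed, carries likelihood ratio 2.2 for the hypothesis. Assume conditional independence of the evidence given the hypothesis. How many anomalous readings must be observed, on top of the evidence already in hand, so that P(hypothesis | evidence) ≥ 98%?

Prior odds = 0.0013/0.9987 = 13/9987.
Combined Bayes factor of the evidence already in hand = 10 × 0.1 × 3.5 = 3.5.
Odds after that evidence = (13/9987) × 3.5 = 91/19974.
Target odds = 0.98/0.02 = 49.
Need 2.2ⁿ ≥ 49 ÷ (91/19974) = 139818/13.
2.2¹¹ ≈5843.18 falls short of 139818/13 but 2.2¹² ≈12855 reaches it, so n = 12.

12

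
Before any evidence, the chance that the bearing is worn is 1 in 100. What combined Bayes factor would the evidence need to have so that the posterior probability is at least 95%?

1881

Prior odds = 0.01/0.99 = 1/99.
Target odds = 0.95/0.05 = 19.
Required Bayes factor = 19 ÷ (1/99) = 1881.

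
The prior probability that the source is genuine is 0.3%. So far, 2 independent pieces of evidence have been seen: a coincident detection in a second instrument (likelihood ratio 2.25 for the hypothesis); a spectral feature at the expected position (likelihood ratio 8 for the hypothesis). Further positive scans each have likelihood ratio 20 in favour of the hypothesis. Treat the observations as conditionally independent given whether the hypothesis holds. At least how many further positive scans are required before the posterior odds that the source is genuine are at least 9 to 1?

2

Prior odds = 0.003/0.997 = 3/997.
Combined Bayes factor of the evidence already in hand = 2.25 × 8 = 18.
Odds after that evidence = (3/997) × 18 = 54/997.
Target odds = 9.
Need 20ⁿ ≥ 9 ÷ (54/997) = 997/6.
20¹ = 20 falls short of 997/6 but 20² = 400 reaches it, so n = 2.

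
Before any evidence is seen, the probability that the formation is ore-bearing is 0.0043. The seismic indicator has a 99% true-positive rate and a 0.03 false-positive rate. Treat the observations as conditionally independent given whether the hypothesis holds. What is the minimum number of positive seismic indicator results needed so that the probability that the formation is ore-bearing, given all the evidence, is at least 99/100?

Prior odds: 0.0043 ÷ 0.9957 = 43/9957.
Likelihood ratio of a positive result = 0.99/0.03 = 33.
Target posterior odds = 0.99/0.01 = 99.
Need (43/9957) × 33ⁿ ≥ 99, i.e. 33ⁿ ≥ 985743/43.
33² = 1089 falls short of 985743/43 but 33³ = 35937 reaches it, so n = 3.

3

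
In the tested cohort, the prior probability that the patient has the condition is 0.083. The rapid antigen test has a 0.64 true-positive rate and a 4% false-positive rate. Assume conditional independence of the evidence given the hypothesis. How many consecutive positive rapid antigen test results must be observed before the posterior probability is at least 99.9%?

Prior odds = 0.083/0.917 = 83/917.
Likelihood ratio of a positive result = 0.64/0.04 = 16.
Target odds: 0.999 ÷ 0.001 = 999.
Need (83/917) × 16ⁿ ≥ 999, i.e. 16ⁿ ≥ 916083/83.
16³ = 4096 falls short of 916083/83 but 16⁴ = 65536 reaches it, so n = 4.

4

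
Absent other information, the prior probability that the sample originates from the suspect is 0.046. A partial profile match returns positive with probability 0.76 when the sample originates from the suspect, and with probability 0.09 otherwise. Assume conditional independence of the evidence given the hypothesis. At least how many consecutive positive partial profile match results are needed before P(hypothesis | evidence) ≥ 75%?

Prior odds = 0.046/0.954 = 23/477.
Likelihood ratio of a positive result = 0.76/0.09 = 76/9.
Target odds: 0.75 ÷ 0.25 = 3.
Need (23/477) × (76/9)ⁿ ≥ 3, i.e. (76/9)ⁿ ≥ 1431/23.
(76/9)¹ = 76/9 falls short of 1431/23 but (76/9)² = 5776/81 reaches it, so n = 2.

2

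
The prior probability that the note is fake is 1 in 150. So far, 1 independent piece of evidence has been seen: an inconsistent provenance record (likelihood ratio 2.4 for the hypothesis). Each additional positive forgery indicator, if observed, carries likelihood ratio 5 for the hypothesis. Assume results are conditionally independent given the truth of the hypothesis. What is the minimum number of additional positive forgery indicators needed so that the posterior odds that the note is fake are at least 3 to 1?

Prior odds = (1/150)/(149/150) = 1/149.
Bayes factor of the evidence already in hand = 2.4.
Odds after that evidence = (1/149) × 2.4 = 12/745.
Target odds = 3.
Need 5ⁿ ≥ 3 ÷ (12/745) = 186.25.
5³ = 125 falls short of 186.25 but 5⁴ = 625 reaches it, so n = 4.

4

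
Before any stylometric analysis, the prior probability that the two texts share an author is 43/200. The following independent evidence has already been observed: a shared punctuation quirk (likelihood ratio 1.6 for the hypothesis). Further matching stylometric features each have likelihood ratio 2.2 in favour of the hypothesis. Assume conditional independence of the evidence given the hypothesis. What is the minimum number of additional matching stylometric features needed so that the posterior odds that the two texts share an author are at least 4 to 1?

3

Prior odds = 0.215/0.785 = 43/157.
Bayes factor of the evidence already in hand = 1.6.
Odds after that evidence = (43/157) × 1.6 = 344/785.
Target odds = 4.
Need 2.2ⁿ ≥ 4 ÷ (344/785) = 785/86.
2.2² = 4.84 falls short of 785/86 but 2.2³ = 10.648 reaches it, so n = 3.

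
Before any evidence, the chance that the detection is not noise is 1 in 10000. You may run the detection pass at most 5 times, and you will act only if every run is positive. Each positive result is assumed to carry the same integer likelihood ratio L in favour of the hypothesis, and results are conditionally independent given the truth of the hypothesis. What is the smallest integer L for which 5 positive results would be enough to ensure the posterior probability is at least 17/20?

Prior odds = 0.0001/0.9999 = 1/9999.
Target odds = 0.85/0.15 = 17/3.
Need L⁵ ≥ 17/3 ÷ (1/9999) = 56661.
8⁵ = 32768 < 56661 ≤ 59049 = 9⁵, so L = 9.

9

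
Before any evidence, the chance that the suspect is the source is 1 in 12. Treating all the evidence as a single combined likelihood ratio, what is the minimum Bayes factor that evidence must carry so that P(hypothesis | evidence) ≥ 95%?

209

Prior odds = (1/12)/(11/12) = 1/11.
Target odds = 0.95/0.05 = 19.
Required Bayes factor = 19 ÷ (1/11) = 209.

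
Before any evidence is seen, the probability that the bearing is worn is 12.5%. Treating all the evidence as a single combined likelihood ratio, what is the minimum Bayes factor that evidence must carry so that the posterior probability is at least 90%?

63

Prior odds = 0.125/0.875 = 1/7.
Target odds = 0.9/0.1 = 9.
Required Bayes factor = 9 ÷ (1/7) = 63.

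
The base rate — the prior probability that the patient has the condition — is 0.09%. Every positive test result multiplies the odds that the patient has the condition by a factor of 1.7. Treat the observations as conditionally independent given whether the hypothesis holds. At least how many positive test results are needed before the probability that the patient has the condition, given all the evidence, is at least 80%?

16

Prior odds: 0.0009 ÷ 0.9991 = 9/9991.
Likelihood ratio per positive test result = 1.7.
Target odds: 0.8 ÷ 0.2 = 4.
Require 1.7ⁿ ≥ 4 ÷ (9/9991) = 39964/9.
1.7¹⁵ ≈2862.42 falls short of 39964/9 but 1.7¹⁶ ≈4866.12 reaches it, so n = 16.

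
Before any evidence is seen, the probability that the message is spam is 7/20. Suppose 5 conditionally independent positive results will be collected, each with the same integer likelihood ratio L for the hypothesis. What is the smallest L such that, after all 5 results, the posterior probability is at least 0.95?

Prior odds = 0.35/0.65 = 7/13.
Target odds = 0.95/0.05 = 19.
Need L⁵ ≥ 19 ÷ (7/13) = 247/7.
2⁵ = 32 < 247/7 ≤ 243 = 3⁵, so L = 3.

3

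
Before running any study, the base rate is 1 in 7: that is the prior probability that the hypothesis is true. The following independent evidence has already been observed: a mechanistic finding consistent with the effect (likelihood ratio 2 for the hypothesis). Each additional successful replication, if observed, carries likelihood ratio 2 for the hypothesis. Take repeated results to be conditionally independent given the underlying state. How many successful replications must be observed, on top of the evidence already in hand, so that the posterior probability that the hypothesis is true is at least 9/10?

Prior odds = (1/7)/(6/7) = 1/6.
Bayes factor of the evidence already in hand = 2.
Odds after that evidence = (1/6) × 2 = 1/3.
Target odds = 0.9/0.1 = 9.
Need 2ⁿ ≥ 9 ÷ (1/3) = 27.
2⁴ = 16 falls short of 27 but 2⁵ = 32 reaches it, so n = 5.

5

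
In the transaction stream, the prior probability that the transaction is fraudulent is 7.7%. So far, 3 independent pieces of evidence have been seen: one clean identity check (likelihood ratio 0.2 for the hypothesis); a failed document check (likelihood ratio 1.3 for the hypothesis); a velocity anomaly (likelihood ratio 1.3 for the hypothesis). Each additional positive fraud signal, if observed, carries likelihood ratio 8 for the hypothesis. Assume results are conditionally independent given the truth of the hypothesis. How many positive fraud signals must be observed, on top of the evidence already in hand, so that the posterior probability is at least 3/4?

3

Prior odds = 0.077/0.923 = 77/923.
Combined Bayes factor of the evidence already in hand = 0.2 × 1.3 × 1.3 = 0.338.
Odds after that evidence = (77/923) × 0.338 = 1001/35500.
Target odds = 0.75/0.25 = 3.
Need 8ⁿ ≥ 3 ÷ (1001/35500) = 106500/1001.
8² = 64 falls short of 106500/1001 but 8³ = 512 reaches it, so n = 3.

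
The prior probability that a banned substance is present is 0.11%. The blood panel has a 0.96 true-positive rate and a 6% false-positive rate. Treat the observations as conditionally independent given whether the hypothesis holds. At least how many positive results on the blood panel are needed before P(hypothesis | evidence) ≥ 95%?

4

Prior odds: 0.0011 ÷ 0.9989 = 11/9989.
Likelihood ratio of a positive result = 0.96/0.06 = 16.
Target posterior odds = 0.95/0.05 = 19.
Require 16ⁿ ≥ 19 ÷ (11/9989) = 189791/11.
16³ = 4096 falls short of 189791/11 but 16⁴ = 65536 reaches it, so n = 4.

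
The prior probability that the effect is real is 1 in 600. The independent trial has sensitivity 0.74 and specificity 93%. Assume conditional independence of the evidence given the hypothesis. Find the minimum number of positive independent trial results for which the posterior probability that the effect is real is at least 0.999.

6

Prior odds = (1/600)/(599/600) = 1/599.
False-positive rate = 1 − 0.93 = 0.07; likelihood ratio of a positive = 0.74/0.07 = 74/7.
Target posterior odds = 0.999/0.001 = 999.
Need (1/599) × (74/7)ⁿ ≥ 999, i.e. (74/7)ⁿ ≥ 598401.
(74/7)⁵ ≈132029 falls short of 598401 but (74/7)⁶ ≈1.39573e+06 reaches it, so n = 6.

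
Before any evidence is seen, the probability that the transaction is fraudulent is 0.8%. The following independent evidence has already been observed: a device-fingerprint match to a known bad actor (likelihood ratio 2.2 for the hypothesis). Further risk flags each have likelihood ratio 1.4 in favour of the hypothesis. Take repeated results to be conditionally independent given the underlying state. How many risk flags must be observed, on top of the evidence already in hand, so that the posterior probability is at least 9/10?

Prior odds = 0.008/0.992 = 1/124.
Bayes factor of the evidence already in hand = 2.2.
Odds after that evidence = (1/124) × 2.2 = 11/620.
Target odds = 0.9/0.1 = 9.
Need 1.4ⁿ ≥ 9 ÷ (11/620) = 5580/11.
1.4¹⁸ ≈426.879 falls short of 5580/11 but 1.4¹⁹ ≈597.63 reaches it, so n = 19.

19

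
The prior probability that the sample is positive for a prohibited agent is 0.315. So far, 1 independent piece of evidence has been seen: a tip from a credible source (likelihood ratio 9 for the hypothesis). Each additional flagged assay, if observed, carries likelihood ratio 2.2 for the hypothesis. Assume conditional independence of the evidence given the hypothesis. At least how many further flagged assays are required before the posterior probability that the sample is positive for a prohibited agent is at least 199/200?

5

Prior odds = 0.315/0.685 = 63/137.
Bayes factor of the evidence already in hand = 9.
Odds after that evidence = (63/137) × 9 = 567/137.
Target odds = 0.995/0.005 = 199.
Need 2.2ⁿ ≥ 199 ÷ (567/137) = 27263/567.
2.2⁴ = 23.4256 falls short of 27263/567 but 2.2⁵ = 51.53632 reaches it, so n = 5.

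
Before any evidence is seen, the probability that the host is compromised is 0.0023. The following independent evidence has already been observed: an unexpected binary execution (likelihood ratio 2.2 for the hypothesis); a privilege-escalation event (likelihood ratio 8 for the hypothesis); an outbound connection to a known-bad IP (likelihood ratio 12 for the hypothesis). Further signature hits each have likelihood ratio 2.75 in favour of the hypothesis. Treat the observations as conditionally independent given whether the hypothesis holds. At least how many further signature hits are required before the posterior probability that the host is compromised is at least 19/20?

4

Prior odds = 0.0023/0.9977 = 23/9977.
Combined Bayes factor of the evidence already in hand = 2.2 × 8 × 12 = 211.2.
Odds after that evidence = (23/9977) × 211.2 = 2208/4535.
Target odds = 0.95/0.05 = 19.
Need 2.75ⁿ ≥ 19 ÷ (2208/4535) = 86165/2208.
2.75³ = 20.796875 falls short of 86165/2208 but 2.75⁴ = 57.19140625 reaches it, so n = 4.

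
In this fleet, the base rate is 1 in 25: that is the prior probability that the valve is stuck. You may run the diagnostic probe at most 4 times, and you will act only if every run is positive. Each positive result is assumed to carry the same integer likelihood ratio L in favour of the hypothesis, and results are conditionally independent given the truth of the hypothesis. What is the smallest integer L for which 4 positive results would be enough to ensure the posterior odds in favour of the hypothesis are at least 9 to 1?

Prior odds = 0.04/0.96 = 1/24.
Target odds = 9.
Need L⁴ ≥ 9 ÷ (1/24) = 216.
3⁴ = 81 < 216 ≤ 256 = 4⁴, so L = 4.

4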